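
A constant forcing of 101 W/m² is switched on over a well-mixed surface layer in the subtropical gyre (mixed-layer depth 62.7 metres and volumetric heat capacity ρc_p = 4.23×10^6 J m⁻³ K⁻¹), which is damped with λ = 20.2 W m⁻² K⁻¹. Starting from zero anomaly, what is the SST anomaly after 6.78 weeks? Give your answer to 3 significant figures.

1.34 K

Areal heat capacity C = ρc_p × D = 4.23×10^6 × 62.7 = 2.65×10^8 J m⁻² K⁻¹.
τ = C / λ = 2.65×10^8 / 20.2 = 1.31×10^7 s.
Equilibrium anomaly ΔT_eq = F / λ = 101 / 20.2 = 5.00 K.
t = 6.78 weeks = 4.10×10^6 s, so t/τ = 0.312.
ΔT(t) = ΔT_eq (1 − e^(−t/τ)) = 5.00 × (1 − e^−0.312) = 1.34 K.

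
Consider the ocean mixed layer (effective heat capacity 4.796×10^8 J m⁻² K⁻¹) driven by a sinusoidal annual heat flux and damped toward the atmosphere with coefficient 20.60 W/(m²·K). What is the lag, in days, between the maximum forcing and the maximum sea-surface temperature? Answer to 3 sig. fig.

78.9 days

Areal heat capacity C = 4.796×10^8 J m⁻² K⁻¹ (given).
ω = 2π / 3.15×10^7 s = 1.99×10^-7 s⁻¹.
Phase lag φ = arctan(Cω/λ) = arctan(95.6/20.60) = 1.36 rad.
Time lag = φ / ω = 1.36 / 1.99×10^-7 = 6.82×10^6 s = 78.9 days.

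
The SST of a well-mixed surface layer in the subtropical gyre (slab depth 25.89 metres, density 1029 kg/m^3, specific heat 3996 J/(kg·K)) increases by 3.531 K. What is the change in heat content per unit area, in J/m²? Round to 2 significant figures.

Areal heat capacity C = ρ c_p D = 1029 × 3996 × 25.89 = 1.06×10^8 J/(m^2 K).
ΔQ = C ΔT = 1.06×10^8 × 3.531 = 3.76×10^8 J/m².

3.8×10^8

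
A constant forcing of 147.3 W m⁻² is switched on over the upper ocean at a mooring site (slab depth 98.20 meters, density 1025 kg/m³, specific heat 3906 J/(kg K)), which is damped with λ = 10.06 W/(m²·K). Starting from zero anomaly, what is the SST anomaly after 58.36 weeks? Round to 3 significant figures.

8.71 K

Areal heat capacity C = ρ c_p D = 1025 × 3906 × 98.20 = 3.93×10^8 J/(m^2 K).
τ = C / λ = 3.93×10^8 / 10.06 = 3.91×10^7 s.
Equilibrium anomaly ΔT_eq = F / λ = 147.3 / 10.06 = 14.6 K.
t = 58.36 weeks = 3.53×10^7 s, so t/τ = 0.903.
ΔT(t) = ΔT_eq (1 − e^(−t/τ)) = 14.6 × (1 − e^−0.903) = 8.71 K.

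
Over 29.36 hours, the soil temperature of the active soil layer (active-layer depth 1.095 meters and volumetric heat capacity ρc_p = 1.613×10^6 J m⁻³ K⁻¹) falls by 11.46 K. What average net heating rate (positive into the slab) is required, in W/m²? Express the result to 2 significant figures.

Areal heat capacity C = ρc_p × D = 1.613×10^6 × 1.095 = 1.77×10^6 J/(m²·K).
Required heat per unit area: Q = C ΔT = 1.77×10^6 × -11.46 = -2.02×10^7 J/m².
Flux F = Q / Δt = -2.02×10^7 / 1.06×10^5 s = -192 W/m².

-190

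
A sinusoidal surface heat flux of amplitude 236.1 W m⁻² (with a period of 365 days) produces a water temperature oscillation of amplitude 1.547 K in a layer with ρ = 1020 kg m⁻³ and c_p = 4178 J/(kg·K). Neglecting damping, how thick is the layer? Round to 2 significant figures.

180 m

ω = 2π / 3.15×10^7 s = 1.99×10^-7 s⁻¹.
Required C = F₀ / (A ω) = 236.1 / (1.547 × 1.99×10^-7) = 7.66×10^8 J/(m²·K).
D = C / (ρ c_p) = 7.66×10^8 / (1020 × 4178) = 180 m.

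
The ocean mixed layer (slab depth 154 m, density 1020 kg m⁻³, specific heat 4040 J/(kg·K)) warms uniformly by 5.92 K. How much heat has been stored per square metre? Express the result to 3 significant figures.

Areal heat capacity C = ρ c_p D = 1020 × 4040 × 154 = 6.35×10^8 J/(m^2 K).
ΔQ = C ΔT = 6.35×10^8 × 5.92 = 3.76×10^9 J/m².

3.76×10^9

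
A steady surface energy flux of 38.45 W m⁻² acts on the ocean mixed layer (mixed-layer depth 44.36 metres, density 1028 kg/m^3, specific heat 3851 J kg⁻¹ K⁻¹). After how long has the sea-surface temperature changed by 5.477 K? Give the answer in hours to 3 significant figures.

6950 hours

Areal heat capacity C = ρ c_p D = 1028 × 3851 × 44.36 = 1.76×10^8 J m⁻² K⁻¹.
Time required: Δt = C ΔT / F = 1.76×10^8 × 5.477 / 38.45 = 2.50×10^7 s.
In hours: 2.50×10^7 s / (3600 s/hour) = 6950 hours.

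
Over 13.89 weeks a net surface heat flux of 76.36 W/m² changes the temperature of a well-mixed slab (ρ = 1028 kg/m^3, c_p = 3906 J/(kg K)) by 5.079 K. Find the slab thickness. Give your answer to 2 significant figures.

31 m

Heat input Q = F Δt = 76.36 × 8.40×10^6 s = 6.41×10^8 J/m².
Required areal heat capacity C = Q / ΔT = 1.26×10^8 J/(m²·K).
Depth D = C / (ρ c_p) = 1.26×10^8 / (1028 × 3906) = 31.5 m.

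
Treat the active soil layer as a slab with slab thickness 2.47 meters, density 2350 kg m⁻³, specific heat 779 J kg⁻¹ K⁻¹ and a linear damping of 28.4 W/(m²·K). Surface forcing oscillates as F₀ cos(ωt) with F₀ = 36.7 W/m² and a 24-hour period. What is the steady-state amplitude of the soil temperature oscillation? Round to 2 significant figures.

0.11 K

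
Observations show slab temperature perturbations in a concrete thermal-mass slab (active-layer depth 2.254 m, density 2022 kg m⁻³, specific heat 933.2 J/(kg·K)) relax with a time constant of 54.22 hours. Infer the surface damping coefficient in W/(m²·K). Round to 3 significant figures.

21.8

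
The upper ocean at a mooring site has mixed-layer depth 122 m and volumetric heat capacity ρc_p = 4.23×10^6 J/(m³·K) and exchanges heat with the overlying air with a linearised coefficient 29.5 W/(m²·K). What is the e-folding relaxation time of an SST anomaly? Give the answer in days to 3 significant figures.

202 days

Areal heat capacity C = ρc_p × D = 4.23×10^6 × 122 = 5.16×10^8 J m⁻² K⁻¹.
Relaxation time τ = C / λ = 5.16×10^8 / 29.5 = 1.75×10^7 s.
In days: 1.75×10^7 s / (86400 s/day) = 202 days.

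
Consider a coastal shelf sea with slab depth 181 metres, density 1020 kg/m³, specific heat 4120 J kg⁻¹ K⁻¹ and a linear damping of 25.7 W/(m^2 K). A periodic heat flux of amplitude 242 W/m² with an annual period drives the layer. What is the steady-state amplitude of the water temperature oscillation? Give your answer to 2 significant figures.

Areal heat capacity C = ρ c_p D = 1020 × 4120 × 181 = 7.61×10^8 J/(m^2 K).
Angular frequency ω = 2π / T = 2π / 3.15×10^7 s = 1.99×10^-7 s⁻¹.
√((Cω)² + λ²) = √((152)² + 25.7²) = 154 W/(m²·K).
Amplitude A = F₀ / √((Cω)²+λ²) = 242 / 154 = 1.57 K.

1.6 K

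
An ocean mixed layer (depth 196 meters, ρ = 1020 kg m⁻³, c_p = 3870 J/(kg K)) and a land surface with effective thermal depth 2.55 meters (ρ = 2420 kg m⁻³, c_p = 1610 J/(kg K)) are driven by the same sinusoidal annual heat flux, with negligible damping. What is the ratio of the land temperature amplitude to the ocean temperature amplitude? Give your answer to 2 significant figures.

C_ocean = 1020 × 3870 × 196 = 7.74×10^8 J/(m²·K).
C_land = 2420 × 1610 × 2.55 = 9.94×10^6 J/(m²·K).
Undamped amplitude ∝ 1/C, so A_land/A_ocean = C_ocean/C_land = 77.9.

78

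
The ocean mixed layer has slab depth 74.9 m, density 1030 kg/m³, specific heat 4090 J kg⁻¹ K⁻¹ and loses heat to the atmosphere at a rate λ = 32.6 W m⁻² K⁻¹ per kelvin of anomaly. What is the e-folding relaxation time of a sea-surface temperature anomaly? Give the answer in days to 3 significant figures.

Areal heat capacity C = ρ c_p D = 1030 × 4090 × 74.9 = 3.16×10^8 J/(m²·K).
Relaxation time τ = C / λ = 3.16×10^8 / 32.6 = 9.68×10^6 s.
In days: 9.68×10^6 s / (86400 s/day) = 112 days.

112 days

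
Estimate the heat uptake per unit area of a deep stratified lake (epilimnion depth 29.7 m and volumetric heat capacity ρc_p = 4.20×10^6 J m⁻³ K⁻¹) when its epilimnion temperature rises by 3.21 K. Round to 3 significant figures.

4.00×10^8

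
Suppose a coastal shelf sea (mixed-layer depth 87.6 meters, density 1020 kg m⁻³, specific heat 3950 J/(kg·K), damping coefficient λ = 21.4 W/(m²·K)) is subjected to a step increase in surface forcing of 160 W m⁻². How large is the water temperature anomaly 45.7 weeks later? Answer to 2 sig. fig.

6.1 K

Areal heat capacity C = ρ c_p D = 1020 × 3950 × 87.6 = 3.53×10^8 J/(m^2 K).
τ = C / λ = 3.53×10^8 / 21.4 = 1.65×10^7 s.
Equilibrium anomaly ΔT_eq = F / λ = 160 / 21.4 = 7.48 K.
t = 45.7 weeks = 2.76×10^7 s, so t/τ = 1.68.
ΔT(t) = ΔT_eq (1 − e^(−t/τ)) = 7.48 × (1 − e^−1.68) = 6.08 K.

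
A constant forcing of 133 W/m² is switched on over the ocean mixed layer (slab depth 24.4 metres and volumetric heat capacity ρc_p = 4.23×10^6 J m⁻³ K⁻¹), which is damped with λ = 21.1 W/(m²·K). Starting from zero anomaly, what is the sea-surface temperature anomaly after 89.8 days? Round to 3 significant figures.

5.01 K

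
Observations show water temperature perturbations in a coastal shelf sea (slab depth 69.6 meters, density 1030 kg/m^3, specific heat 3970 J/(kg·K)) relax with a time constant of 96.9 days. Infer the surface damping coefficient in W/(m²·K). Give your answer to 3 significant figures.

Areal heat capacity C = ρ c_p D = 1030 × 3970 × 69.6 = 2.85×10^8 J m⁻² K⁻¹.
τ = 96.9 days = 8.37×10^6 s.
λ = C / τ = 2.85×10^8 / 8.37×10^6 = 34.0 W/(m²·K).

34.0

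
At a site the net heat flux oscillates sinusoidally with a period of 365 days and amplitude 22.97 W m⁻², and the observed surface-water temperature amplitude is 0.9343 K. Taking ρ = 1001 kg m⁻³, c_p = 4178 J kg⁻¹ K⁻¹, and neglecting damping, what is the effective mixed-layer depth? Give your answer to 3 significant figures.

29.5 m

ω = 2π / 3.15×10^7 s = 1.99×10^-7 s⁻¹.
Required C = F₀ / (A ω) = 22.97 / (0.9343 × 1.99×10^-7) = 1.23×10^8 J/(m²·K).
D = C / (ρ c_p) = 1.23×10^8 / (1001 × 4178) = 29.5 m.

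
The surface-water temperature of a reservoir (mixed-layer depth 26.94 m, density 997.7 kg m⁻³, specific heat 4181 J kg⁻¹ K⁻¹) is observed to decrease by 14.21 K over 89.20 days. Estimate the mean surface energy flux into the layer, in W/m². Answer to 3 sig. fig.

-207

Areal heat capacity C = ρ c_p D = 997.7 × 4181 × 26.94 = 1.12×10^8 J/(m^2 K).
Required heat per unit area: Q = C ΔT = 1.12×10^8 × -14.21 = -1.60×10^9 J/m².
Flux F = Q / Δt = -1.60×10^9 / 7.71×10^6 s = -207 W/m².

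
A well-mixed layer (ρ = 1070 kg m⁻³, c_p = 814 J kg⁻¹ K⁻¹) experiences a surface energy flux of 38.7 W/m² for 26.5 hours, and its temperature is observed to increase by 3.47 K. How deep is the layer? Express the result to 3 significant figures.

1.22 m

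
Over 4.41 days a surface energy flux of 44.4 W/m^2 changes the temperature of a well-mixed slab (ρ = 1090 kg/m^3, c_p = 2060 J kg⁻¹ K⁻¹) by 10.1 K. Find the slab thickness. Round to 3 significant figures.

0.746 m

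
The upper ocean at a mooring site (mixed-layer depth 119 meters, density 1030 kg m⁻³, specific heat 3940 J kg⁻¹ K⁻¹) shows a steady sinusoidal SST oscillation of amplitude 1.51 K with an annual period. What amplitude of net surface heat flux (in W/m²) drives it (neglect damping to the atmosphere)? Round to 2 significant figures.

150

Areal heat capacity C = ρ c_p D = 1030 × 3940 × 119 = 4.83×10^8 J/(m²·K).
ω = 2π / 3.15×10^7 s = 1.99×10^-7 s⁻¹.
Cω = 4.83×10^8 × 1.99×10^-7 = 96.2 W/(m²·K).
F₀ = A × Cω = 1.51 × 96.2 = 145 W/m².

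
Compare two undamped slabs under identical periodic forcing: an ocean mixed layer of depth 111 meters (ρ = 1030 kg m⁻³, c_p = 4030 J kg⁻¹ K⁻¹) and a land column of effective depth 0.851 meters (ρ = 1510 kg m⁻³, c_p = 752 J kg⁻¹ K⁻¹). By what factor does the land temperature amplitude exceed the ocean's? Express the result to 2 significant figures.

C_ocean = 1030 × 4030 × 111 = 4.61×10^8 J/(m²·K).
C_land = 1510 × 752 × 0.851 = 9.66×10^5 J/(m²·K).
Undamped amplitude ∝ 1/C, so A_land/A_ocean = C_ocean/C_land = 477.

480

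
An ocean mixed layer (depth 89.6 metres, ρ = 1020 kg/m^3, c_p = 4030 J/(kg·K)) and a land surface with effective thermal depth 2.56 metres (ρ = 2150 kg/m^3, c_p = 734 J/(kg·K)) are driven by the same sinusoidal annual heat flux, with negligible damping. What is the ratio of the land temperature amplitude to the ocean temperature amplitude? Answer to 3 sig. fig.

91.2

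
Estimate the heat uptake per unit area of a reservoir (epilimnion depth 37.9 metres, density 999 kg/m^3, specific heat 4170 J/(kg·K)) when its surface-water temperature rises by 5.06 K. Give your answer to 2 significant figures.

Areal heat capacity C = ρ c_p D = 999 × 4170 × 37.9 = 1.58×10^8 J/(m^2 K).
ΔQ = C ΔT = 1.58×10^8 × 5.06 = 7.99×10^8 J/m².

8.0×10^8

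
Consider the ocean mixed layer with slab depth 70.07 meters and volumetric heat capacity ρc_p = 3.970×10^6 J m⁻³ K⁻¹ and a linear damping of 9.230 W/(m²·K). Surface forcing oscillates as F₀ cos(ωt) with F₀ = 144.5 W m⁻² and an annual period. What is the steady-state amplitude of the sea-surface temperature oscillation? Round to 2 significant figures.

2.6 K

Areal heat capacity C = ρc_p × D = 3.970×10^6 × 70.07 = 2.78×10^8 J m⁻² K⁻¹.
Angular frequency ω = 2π / T = 2π / 3.15×10^7 s = 1.99×10^-7 s⁻¹.
√((Cω)² + λ²) = √((55.4)² + 9.230²) = 56.2 W/(m²·K).
Amplitude A = F₀ / √((Cω)²+λ²) = 144.5 / 56.2 = 2.57 K.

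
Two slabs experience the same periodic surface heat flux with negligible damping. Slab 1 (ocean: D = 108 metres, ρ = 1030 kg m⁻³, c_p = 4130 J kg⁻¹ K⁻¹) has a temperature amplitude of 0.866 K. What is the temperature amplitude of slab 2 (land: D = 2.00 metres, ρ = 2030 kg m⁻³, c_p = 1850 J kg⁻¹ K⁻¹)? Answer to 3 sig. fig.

53.0 K

C_ocean = 4.59×10^8 J/(m²·K); C_land = 7.51×10^6 J/(m²·K).
A ∝ 1/C ⇒ A_land = A_ocean × C_ocean/C_land = 0.866 × 61.2 = 53.0 K.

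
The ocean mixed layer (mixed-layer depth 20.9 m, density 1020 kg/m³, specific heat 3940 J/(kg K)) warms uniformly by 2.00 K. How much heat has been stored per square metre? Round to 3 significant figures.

1.68×10^8

Areal heat capacity C = ρ c_p D = 1020 × 3940 × 20.9 = 8.40×10^7 J m⁻² K⁻¹.
ΔQ = C ΔT = 8.40×10^7 × 2.00 = 1.68×10^8 J/m².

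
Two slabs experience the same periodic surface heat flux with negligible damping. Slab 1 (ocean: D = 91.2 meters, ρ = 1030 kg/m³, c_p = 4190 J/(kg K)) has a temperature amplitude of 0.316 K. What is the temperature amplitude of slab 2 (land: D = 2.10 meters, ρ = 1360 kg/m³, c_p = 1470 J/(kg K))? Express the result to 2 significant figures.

30 K

C_ocean = 3.94×10^8 J/(m²·K); C_land = 4.20×10^6 J/(m²·K).
A ∝ 1/C ⇒ A_land = A_ocean × C_ocean/C_land = 0.316 × 93.7 = 29.6 K.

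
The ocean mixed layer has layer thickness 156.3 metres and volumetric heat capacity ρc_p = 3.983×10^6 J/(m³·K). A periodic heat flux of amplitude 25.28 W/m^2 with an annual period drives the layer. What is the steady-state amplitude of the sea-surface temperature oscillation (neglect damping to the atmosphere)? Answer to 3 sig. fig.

0.204 K

Areal heat capacity C = ρc_p × D = 3.983×10^6 × 156.3 = 6.23×10^8 J m⁻² K⁻¹.
Angular frequency ω = 2π / T = 2π / 3.15×10^7 s = 1.99×10^-7 s⁻¹.
Cω = 6.23×10^8 × 1.99×10^-7 = 124 W/(m²·K).
Amplitude A = F₀ / (Cω) = 25.28 / 124 = 0.204 K.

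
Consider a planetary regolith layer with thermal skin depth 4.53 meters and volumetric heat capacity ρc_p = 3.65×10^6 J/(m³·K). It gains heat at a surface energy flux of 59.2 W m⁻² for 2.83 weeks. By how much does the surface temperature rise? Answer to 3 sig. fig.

Areal heat capacity C = ρc_p × D = 3.65×10^6 × 4.53 = 1.65×10^7 J/(m²·K).
Net heat input Q = F Δt = 59.2 × (2.83 weeks × 6.048×10^5 s/week) = 1.01×10^8 J/m².
ΔT = Q / C = 1.01×10^8 / 1.65×10^7 = 6.13 K.

6.13 K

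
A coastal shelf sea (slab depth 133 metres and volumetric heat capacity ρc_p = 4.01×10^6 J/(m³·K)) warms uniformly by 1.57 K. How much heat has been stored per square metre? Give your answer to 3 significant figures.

8.37×10^8

Areal heat capacity C = ρc_p × D = 4.01×10^6 × 133 = 5.33×10^8 J m⁻² K⁻¹.
ΔQ = C ΔT = 5.33×10^8 × 1.57 = 8.37×10^8 J/m².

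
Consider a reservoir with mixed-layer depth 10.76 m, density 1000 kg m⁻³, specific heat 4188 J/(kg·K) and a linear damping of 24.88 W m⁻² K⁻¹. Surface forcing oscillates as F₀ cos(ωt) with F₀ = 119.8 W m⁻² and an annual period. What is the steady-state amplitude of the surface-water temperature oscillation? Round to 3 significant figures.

4.53 K

Areal heat capacity C = ρ c_p D = 1000 × 4188 × 10.76 = 4.51×10^7 J/(m^2 K).
Angular frequency ω = 2π / T = 2π / 3.15×10^7 s = 1.99×10^-7 s⁻¹.
√((Cω)² + λ²) = √((8.98)² + 24.88²) = 26.5 W/(m²·K).
Amplitude A = F₀ / √((Cω)²+λ²) = 119.8 / 26.5 = 4.53 K.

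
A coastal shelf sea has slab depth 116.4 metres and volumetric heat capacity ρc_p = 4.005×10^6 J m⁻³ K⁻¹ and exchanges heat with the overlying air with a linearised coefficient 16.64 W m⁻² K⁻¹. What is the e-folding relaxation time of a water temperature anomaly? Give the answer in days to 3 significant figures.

324 days

Areal heat capacity C = ρc_p × D = 4.005×10^6 × 116.4 = 4.66×10^8 J/(m^2 K).
Relaxation time τ = C / λ = 4.66×10^8 / 16.64 = 2.80×10^7 s.
In days: 2.80×10^7 s / (86400 s/day) = 324 days.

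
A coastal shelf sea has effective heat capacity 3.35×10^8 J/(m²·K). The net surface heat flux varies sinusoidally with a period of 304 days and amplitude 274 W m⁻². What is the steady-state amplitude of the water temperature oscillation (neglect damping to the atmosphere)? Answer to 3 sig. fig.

3.42 K

Areal heat capacity C = 3.35×10^8 J/(m²·K) (given).
Angular frequency ω = 2π / T = 2π / 2.63×10^7 s = 2.39×10^-7 s⁻¹.
Cω = 3.35×10^8 × 2.39×10^-7 = 80.1 W/(m²·K).
Amplitude A = F₀ / (Cω) = 274 / 80.1 = 3.42 K.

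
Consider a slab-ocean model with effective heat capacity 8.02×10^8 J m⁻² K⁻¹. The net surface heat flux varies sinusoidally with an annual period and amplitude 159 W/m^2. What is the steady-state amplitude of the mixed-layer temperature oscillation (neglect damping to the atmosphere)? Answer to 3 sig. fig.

0.995 K

Areal heat capacity C = 8.02×10^8 J m⁻² K⁻¹ (given).
Angular frequency ω = 2π / T = 2π / 3.15×10^7 s = 1.99×10^-7 s⁻¹.
Cω = 8.02×10^8 × 1.99×10^-7 = 160 W/(m²·K).
Amplitude A = F₀ / (Cω) = 159 / 160 = 0.995 K.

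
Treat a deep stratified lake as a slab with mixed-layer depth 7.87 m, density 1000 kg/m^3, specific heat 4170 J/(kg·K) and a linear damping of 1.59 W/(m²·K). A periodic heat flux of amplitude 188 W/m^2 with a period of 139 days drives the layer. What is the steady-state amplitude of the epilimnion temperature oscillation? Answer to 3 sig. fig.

10.9 K

Areal heat capacity C = ρ c_p D = 1000 × 4170 × 7.87 = 3.28×10^7 J/(m^2 K).
Angular frequency ω = 2π / T = 2π / 1.20×10^7 s = 5.23×10^-7 s⁻¹.
√((Cω)² + λ²) = √((17.2)² + 1.59²) = 17.2 W/(m²·K).
Amplitude A = F₀ / √((Cω)²+λ²) = 188 / 17.2 = 10.9 K.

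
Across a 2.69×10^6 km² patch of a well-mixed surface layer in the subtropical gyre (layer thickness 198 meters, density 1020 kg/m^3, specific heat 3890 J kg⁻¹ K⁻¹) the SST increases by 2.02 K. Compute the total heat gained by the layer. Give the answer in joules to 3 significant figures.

4.27×10^21 J

Areal heat capacity C = ρ c_p D = 1020 × 3890 × 198 = 7.86×10^8 J/(m^2 K).
Heat per unit area: q = C ΔT = 7.86×10^8 × 2.02 = 1.59×10^9 J/m².
Total heat: Q = q × A = 1.59×10^9 × (2.69×10^6 × 10⁶ m²) = 4.27×10^21 J.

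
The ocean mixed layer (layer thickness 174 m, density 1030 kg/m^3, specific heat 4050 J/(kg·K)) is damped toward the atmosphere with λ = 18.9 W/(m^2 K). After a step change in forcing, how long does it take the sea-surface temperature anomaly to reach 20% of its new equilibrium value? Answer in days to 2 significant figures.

99 days

Areal heat capacity C = ρ c_p D = 1030 × 4050 × 174 = 7.26×10^8 J/(m²·K).
τ = C / λ = 7.26×10^8 / 18.9 = 3.84×10^7 s.
Fraction reached: 1 − e^(−t/τ) = 0.20 ⇒ t = −τ ln(1 − 0.20) = τ × 0.223.
t = 8.57×10^6 s = 99.2 days.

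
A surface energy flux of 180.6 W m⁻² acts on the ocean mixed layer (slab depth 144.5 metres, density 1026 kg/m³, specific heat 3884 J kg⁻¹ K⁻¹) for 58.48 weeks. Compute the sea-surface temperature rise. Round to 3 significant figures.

Areal heat capacity C = ρ c_p D = 1026 × 3884 × 144.5 = 5.76×10^8 J/(m²·K).
Net heat input Q = F Δt = 180.6 × (58.48 weeks × 6.048×10^5 s/week) = 6.39×10^9 J/m².
ΔT = Q / C = 6.39×10^9 / 5.76×10^8 = 11.1 K.

11.1 K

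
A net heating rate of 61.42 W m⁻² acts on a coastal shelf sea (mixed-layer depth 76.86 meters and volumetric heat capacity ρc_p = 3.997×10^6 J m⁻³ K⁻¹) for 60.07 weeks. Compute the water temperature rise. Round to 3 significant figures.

Areal heat capacity C = ρc_p × D = 3.997×10^6 × 76.86 = 3.07×10^8 J/(m²·K).
Net heat input Q = F Δt = 61.42 × (60.07 weeks × 6.048×10^5 s/week) = 2.23×10^9 J/m².
ΔT = Q / C = 2.23×10^9 / 3.07×10^8 = 7.26 K.

7.26 K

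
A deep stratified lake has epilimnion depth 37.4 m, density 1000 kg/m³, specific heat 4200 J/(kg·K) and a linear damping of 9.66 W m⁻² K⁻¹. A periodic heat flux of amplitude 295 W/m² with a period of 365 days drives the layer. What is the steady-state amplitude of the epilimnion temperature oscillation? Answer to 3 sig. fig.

Areal heat capacity C = ρ c_p D = 1000 × 4200 × 37.4 = 1.57×10^8 J m⁻² K⁻¹.
Angular frequency ω = 2π / T = 2π / 3.15×10^7 s = 1.99×10^-7 s⁻¹.
√((Cω)² + λ²) = √((31.3)² + 9.66²) = 32.8 W/(m²·K).
Amplitude A = F₀ / √((Cω)²+λ²) = 295 / 32.8 = 9.01 K.

9.01 K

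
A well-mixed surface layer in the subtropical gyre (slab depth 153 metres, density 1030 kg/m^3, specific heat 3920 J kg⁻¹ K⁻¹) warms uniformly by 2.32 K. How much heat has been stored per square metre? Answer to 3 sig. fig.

Areal heat capacity C = ρ c_p D = 1030 × 3920 × 153 = 6.18×10^8 J m⁻² K⁻¹.
ΔQ = C ΔT = 6.18×10^8 × 2.32 = 1.43×10^9 J/m².

1.43×10^9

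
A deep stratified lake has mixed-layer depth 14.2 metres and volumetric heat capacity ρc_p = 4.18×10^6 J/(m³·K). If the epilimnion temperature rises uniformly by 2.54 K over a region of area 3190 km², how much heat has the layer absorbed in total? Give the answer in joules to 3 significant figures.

Areal heat capacity C = ρc_p × D = 4.18×10^6 × 14.2 = 5.94×10^7 J/(m²·K).
Heat per unit area: q = C ΔT = 5.94×10^7 × 2.54 = 1.51×10^8 J/m².
Total heat: Q = q × A = 1.51×10^8 × (3190 × 10⁶ m²) = 4.81×10^17 J.

4.81×10^17 J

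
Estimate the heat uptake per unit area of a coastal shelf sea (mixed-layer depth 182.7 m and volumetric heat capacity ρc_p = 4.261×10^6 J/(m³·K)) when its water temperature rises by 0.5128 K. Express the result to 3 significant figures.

Areal heat capacity C = ρc_p × D = 4.261×10^6 × 182.7 = 7.78×10^8 J m⁻² K⁻¹.
ΔQ = C ΔT = 7.78×10^8 × 0.5128 = 3.99×10^8 J/m².

3.99×10^8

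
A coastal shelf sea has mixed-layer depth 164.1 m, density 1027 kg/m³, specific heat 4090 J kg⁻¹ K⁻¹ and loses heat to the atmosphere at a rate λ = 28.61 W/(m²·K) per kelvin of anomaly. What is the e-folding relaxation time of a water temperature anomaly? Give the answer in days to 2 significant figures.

Areal heat capacity C = ρ c_p D = 1027 × 4090 × 164.1 = 6.89×10^8 J/(m^2 K).
Relaxation time τ = C / λ = 6.89×10^8 / 28.61 = 2.41×10^7 s.
In days: 2.41×10^7 s / (86400 s/day) = 279 days.

280 days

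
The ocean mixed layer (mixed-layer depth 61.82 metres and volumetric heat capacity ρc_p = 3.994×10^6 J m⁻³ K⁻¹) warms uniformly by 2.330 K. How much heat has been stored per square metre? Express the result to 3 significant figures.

Areal heat capacity C = ρc_p × D = 3.994×10^6 × 61.82 = 2.47×10^8 J m⁻² K⁻¹.
ΔQ = C ΔT = 2.47×10^8 × 2.330 = 5.75×10^8 J/m².

5.75×10^8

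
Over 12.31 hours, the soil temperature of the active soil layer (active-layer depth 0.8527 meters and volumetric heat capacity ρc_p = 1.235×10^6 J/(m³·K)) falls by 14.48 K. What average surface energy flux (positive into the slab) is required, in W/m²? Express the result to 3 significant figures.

Areal heat capacity C = ρc_p × D = 1.235×10^6 × 0.8527 = 1.05×10^6 J/(m²·K).
Required heat per unit area: Q = C ΔT = 1.05×10^6 × -14.48 = -1.52×10^7 J/m².
Flux F = Q / Δt = -1.52×10^7 / 44300 s = -344 W/m².

-344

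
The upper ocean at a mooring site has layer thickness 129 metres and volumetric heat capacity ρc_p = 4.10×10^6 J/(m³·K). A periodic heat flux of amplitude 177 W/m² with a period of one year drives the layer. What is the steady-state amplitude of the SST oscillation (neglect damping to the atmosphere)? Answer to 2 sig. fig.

Areal heat capacity C = ρc_p × D = 4.10×10^6 × 129 = 5.29×10^8 J/(m²·K).
Angular frequency ω = 2π / T = 2π / 3.15×10^7 s = 1.99×10^-7 s⁻¹.
Cω = 5.29×10^8 × 1.99×10^-7 = 105 W/(m²·K).
Amplitude A = F₀ / (Cω) = 177 / 105 = 1.68 K.

1.7 K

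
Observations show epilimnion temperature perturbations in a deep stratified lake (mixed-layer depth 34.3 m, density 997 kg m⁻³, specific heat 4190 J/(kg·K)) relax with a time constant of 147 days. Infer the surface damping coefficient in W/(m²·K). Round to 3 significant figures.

Areal heat capacity C = ρ c_p D = 997 × 4190 × 34.3 = 1.43×10^8 J/(m^2 K).
τ = 147 days = 1.27×10^7 s.
λ = C / τ = 1.43×10^8 / 1.27×10^7 = 11.3 W/(m²·K).

11.3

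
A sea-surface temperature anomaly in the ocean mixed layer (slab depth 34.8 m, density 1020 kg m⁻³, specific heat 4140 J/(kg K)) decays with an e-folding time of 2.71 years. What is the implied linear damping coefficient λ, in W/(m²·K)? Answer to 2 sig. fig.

Areal heat capacity C = ρ c_p D = 1020 × 4140 × 34.8 = 1.47×10^8 J/(m^2 K).
τ = 2.71 years = 8.55×10^7 s.
λ = C / τ = 1.47×10^8 / 8.55×10^7 = 1.72 W/(m²·K).

1.7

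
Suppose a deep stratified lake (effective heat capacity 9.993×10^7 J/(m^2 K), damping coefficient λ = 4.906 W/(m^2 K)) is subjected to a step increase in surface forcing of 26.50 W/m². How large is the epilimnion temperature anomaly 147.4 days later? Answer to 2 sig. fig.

Areal heat capacity C = 9.993×10^7 J/(m^2 K) (given).
τ = C / λ = 9.99×10^7 / 4.906 = 2.04×10^7 s.
Equilibrium anomaly ΔT_eq = F / λ = 26.50 / 4.906 = 5.40 K.
t = 147.4 days = 1.27×10^7 s, so t/τ = 0.625.
ΔT(t) = ΔT_eq (1 − e^(−t/τ)) = 5.40 × (1 − e^−0.625) = 2.51 K.

2.5 K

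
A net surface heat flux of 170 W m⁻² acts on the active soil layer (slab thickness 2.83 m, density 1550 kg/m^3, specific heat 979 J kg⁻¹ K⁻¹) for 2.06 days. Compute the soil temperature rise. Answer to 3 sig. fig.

7.05 K

Areal heat capacity C = ρ c_p D = 1550 × 979 × 2.83 = 4.29×10^6 J/(m²·K).
Net heat input Q = F Δt = 170 × (2.06 days × 86400 s/day) = 3.03×10^7 J/m².
ΔT = Q / C = 3.03×10^7 / 4.29×10^6 = 7.05 K.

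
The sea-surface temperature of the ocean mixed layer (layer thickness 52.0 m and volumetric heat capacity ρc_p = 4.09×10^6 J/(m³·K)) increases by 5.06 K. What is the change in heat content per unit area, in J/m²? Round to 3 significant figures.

1.08×10^9

Areal heat capacity C = ρc_p × D = 4.09×10^6 × 52.0 = 2.13×10^8 J m⁻² K⁻¹.
ΔQ = C ΔT = 2.13×10^8 × 5.06 = 1.08×10^9 J/m².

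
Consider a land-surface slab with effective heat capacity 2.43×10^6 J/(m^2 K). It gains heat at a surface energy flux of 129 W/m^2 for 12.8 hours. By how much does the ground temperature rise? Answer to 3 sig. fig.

2.45 K

Areal heat capacity C = 2.43×10^6 J/(m^2 K) (given).
Net heat input Q = F Δt = 129 × (12.8 hours × 3600 s/hour) = 5.94×10^6 J/m².
ΔT = Q / C = 5.94×10^6 / 2.43×10^6 = 2.45 K.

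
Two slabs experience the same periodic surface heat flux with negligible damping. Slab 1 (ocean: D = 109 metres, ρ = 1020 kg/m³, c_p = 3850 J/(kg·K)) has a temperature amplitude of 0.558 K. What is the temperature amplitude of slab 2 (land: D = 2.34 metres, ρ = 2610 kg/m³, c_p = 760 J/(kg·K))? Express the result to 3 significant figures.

C_ocean = 4.28×10^8 J/(m²·K); C_land = 4.64×10^6 J/(m²·K).
A ∝ 1/C ⇒ A_land = A_ocean × C_ocean/C_land = 0.558 × 92.2 = 51.5 K.

51.5 K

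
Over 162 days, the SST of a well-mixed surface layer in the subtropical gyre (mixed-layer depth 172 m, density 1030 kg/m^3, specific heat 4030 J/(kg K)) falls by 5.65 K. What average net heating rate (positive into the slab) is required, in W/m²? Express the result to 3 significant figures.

-288

Areal heat capacity C = ρ c_p D = 1030 × 4030 × 172 = 7.14×10^8 J m⁻² K⁻¹.
Required heat per unit area: Q = C ΔT = 7.14×10^8 × -5.65 = -4.03×10^9 J/m².
Flux F = Q / Δt = -4.03×10^9 / 1.40×10^7 s = -288 W/m².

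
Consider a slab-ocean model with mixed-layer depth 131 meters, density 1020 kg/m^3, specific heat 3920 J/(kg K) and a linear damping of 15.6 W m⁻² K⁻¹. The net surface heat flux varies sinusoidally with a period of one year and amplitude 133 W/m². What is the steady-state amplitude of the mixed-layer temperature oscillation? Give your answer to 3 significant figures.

Areal heat capacity C = ρ c_p D = 1020 × 3920 × 131 = 5.24×10^8 J/(m²·K).
Angular frequency ω = 2π / T = 2π / 3.15×10^7 s = 1.99×10^-7 s⁻¹.
√((Cω)² + λ²) = √((104)² + 15.6²) = 106 W/(m²·K).
Amplitude A = F₀ / √((Cω)²+λ²) = 133 / 106 = 1.26 K.

1.26 K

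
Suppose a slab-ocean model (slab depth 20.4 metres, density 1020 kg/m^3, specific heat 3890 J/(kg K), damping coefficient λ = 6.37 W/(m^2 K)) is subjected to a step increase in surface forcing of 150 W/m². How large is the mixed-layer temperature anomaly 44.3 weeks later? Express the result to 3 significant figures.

Areal heat capacity C = ρ c_p D = 1020 × 3890 × 20.4 = 8.09×10^7 J m⁻² K⁻¹.
τ = C / λ = 8.09×10^7 / 6.37 = 1.27×10^7 s.
Equilibrium anomaly ΔT_eq = F / λ = 150 / 6.37 = 23.5 K.
t = 44.3 weeks = 2.68×10^7 s, so t/τ = 2.11.
ΔT(t) = ΔT_eq (1 − e^(−t/τ)) = 23.5 × (1 − e^−2.11) = 20.7 K.

20.7 K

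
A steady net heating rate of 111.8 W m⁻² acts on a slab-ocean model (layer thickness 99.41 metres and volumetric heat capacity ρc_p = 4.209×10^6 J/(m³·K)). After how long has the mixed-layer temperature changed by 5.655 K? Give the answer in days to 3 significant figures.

245 days

Areal heat capacity C = ρc_p × D = 4.209×10^6 × 99.41 = 4.18×10^8 J/(m²·K).
Time required: Δt = C ΔT / F = 4.18×10^8 × 5.655 / 111.8 = 2.12×10^7 s.
In days: 2.12×10^7 s / (86400 s/day) = 245 days.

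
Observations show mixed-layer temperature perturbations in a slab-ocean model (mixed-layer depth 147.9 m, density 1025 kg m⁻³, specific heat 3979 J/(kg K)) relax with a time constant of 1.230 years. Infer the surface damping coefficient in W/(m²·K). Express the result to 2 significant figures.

16

Areal heat capacity C = ρ c_p D = 1025 × 3979 × 147.9 = 6.03×10^8 J/(m^2 K).
τ = 1.230 years = 3.88×10^7 s.
λ = C / τ = 6.03×10^8 / 3.88×10^7 = 15.5 W/(m²·K).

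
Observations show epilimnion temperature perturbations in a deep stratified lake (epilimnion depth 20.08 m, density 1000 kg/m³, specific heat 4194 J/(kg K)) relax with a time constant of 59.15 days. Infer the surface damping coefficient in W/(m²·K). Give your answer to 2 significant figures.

16

Areal heat capacity C = ρ c_p D = 1000 × 4194 × 20.08 = 8.42×10^7 J/(m²·K).
τ = 59.15 days = 5.11×10^6 s.
λ = C / τ = 8.42×10^7 / 5.11×10^6 = 16.5 W/(m²·K).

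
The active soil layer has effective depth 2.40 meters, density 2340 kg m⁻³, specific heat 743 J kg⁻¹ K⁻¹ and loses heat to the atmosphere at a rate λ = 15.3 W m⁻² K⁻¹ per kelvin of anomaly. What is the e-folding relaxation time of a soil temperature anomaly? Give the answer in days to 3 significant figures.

3.16 days

Areal heat capacity C = ρ c_p D = 2340 × 743 × 2.40 = 4.17×10^6 J/(m²·K).
Relaxation time τ = C / λ = 4.17×10^6 / 15.3 = 2.73×10^5 s.
In days: 2.73×10^5 s / (86400 s/day) = 3.16 days.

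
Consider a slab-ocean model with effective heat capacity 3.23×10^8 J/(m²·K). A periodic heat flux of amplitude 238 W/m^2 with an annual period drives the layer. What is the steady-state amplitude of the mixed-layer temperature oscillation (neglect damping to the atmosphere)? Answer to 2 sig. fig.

3.7 K

Areal heat capacity C = 3.23×10^8 J/(m²·K) (given).
Angular frequency ω = 2π / T = 2π / 3.15×10^7 s = 1.99×10^-7 s⁻¹.
Cω = 3.23×10^8 × 1.99×10^-7 = 64.4 W/(m²·K).
Amplitude A = F₀ / (Cω) = 238 / 64.4 = 3.70 K.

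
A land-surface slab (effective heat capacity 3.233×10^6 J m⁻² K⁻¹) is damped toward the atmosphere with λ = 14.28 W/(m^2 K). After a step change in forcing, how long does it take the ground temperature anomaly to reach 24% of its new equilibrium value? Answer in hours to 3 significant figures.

Areal heat capacity C = 3.233×10^6 J m⁻² K⁻¹ (given).
τ = C / λ = 3.23×10^6 / 14.28 = 2.26×10^5 s.
Fraction reached: 1 − e^(−t/τ) = 0.24 ⇒ t = −τ ln(1 − 0.24) = τ × 0.274.
t = 62100 s = 17.3 hours.

17.3 hours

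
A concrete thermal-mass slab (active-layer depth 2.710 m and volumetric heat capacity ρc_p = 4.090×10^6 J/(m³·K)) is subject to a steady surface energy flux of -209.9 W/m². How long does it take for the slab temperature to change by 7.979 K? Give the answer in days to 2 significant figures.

Areal heat capacity C = ρc_p × D = 4.090×10^6 × 2.710 = 1.11×10^7 J/(m^2 K).
Time required: Δt = C ΔT / F = 1.11×10^7 × -7.979 / -209.9 = 4.21×10^5 s.
In days: 4.21×10^5 s / (86400 s/day) = 4.88 days.

4.9 days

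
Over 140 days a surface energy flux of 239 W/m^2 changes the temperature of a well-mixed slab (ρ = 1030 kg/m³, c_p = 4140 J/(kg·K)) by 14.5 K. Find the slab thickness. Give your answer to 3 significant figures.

46.8 m

Heat input Q = F Δt = 239 × 1.21×10^7 s = 2.89×10^9 J/m².
Required areal heat capacity C = Q / ΔT = 1.99×10^8 J/(m²·K).
Depth D = C / (ρ c_p) = 1.99×10^8 / (1030 × 4140) = 46.8 m.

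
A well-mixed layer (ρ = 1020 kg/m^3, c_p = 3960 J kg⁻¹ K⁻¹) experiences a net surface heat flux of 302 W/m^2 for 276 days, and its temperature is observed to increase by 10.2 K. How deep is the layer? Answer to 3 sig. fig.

175 m

Heat input Q = F Δt = 302 × 2.38×10^7 s = 7.20×10^9 J/m².
Required areal heat capacity C = Q / ΔT = 7.06×10^8 J/(m²·K).
Depth D = C / (ρ c_p) = 7.06×10^8 / (1020 × 3960) = 175 m.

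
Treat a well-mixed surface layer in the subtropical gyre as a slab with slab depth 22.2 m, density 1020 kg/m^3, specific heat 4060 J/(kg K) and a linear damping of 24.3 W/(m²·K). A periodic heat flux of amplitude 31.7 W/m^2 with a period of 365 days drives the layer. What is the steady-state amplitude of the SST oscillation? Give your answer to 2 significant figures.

Areal heat capacity C = ρ c_p D = 1020 × 4060 × 22.2 = 9.19×10^7 J m⁻² K⁻¹.
Angular frequency ω = 2π / T = 2π / 3.15×10^7 s = 1.99×10^-7 s⁻¹.
√((Cω)² + λ²) = √((18.3)² + 24.3²) = 30.4 W/(m²·K).
Amplitude A = F₀ / √((Cω)²+λ²) = 31.7 / 30.4 = 1.04 K.

1.0 K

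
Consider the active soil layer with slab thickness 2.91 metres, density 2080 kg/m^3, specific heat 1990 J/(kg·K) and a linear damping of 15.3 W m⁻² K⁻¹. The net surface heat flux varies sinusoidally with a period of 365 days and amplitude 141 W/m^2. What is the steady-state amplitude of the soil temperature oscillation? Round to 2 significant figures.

9.1 K

Areal heat capacity C = ρ c_p D = 2080 × 1990 × 2.91 = 1.20×10^7 J/(m²·K).
Angular frequency ω = 2π / T = 2π / 3.15×10^7 s = 1.99×10^-7 s⁻¹.
√((Cω)² + λ²) = √((2.40)² + 15.3²) = 15.5 W/(m²·K).
Amplitude A = F₀ / √((Cω)²+λ²) = 141 / 15.5 = 9.10 K.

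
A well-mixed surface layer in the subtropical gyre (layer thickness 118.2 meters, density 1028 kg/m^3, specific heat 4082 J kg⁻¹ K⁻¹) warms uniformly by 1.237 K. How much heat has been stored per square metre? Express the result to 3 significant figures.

6.14×10^8

Areal heat capacity C = ρ c_p D = 1028 × 4082 × 118.2 = 4.96×10^8 J m⁻² K⁻¹.
ΔQ = C ΔT = 4.96×10^8 × 1.237 = 6.14×10^8 J/m².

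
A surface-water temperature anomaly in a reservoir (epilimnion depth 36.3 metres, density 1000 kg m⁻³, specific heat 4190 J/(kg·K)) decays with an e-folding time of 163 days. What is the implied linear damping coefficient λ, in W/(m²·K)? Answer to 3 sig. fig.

Areal heat capacity C = ρ c_p D = 1000 × 4190 × 36.3 = 1.52×10^8 J/(m²·K).
τ = 163 days = 1.41×10^7 s.
λ = C / τ = 1.52×10^8 / 1.41×10^7 = 10.8 W/(m²·K).

10.8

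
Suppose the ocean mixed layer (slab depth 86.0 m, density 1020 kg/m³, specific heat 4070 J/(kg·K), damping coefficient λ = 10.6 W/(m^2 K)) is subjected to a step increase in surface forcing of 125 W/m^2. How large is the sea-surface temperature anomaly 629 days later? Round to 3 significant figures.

Areal heat capacity C = ρ c_p D = 1020 × 4070 × 86.0 = 3.57×10^8 J m⁻² K⁻¹.
τ = C / λ = 3.57×10^8 / 10.6 = 3.37×10^7 s.
Equilibrium anomaly ΔT_eq = F / λ = 125 / 10.6 = 11.8 K.
t = 629 days = 5.43×10^7 s, so t/τ = 1.61.
ΔT(t) = ΔT_eq (1 − e^(−t/τ)) = 11.8 × (1 − e^−1.61) = 9.44 K.

9.44 K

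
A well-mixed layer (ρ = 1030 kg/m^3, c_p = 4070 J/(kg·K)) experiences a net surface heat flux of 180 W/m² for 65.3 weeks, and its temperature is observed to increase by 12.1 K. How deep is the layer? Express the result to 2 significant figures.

Heat input Q = F Δt = 180 × 3.95×10^7 s = 7.11×10^9 J/m².
Required areal heat capacity C = Q / ΔT = 5.88×10^8 J/(m²·K).
Depth D = C / (ρ c_p) = 5.88×10^8 / (1030 × 4070) = 140 m.

140 m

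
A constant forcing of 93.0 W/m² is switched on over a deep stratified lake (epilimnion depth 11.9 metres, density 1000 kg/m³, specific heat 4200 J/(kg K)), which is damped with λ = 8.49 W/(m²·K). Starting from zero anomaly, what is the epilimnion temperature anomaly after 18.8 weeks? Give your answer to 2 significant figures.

9.4 K

Areal heat capacity C = ρ c_p D = 1000 × 4200 × 11.9 = 5.00×10^7 J/(m²·K).
τ = C / λ = 5.00×10^7 / 8.49 = 5.89×10^6 s.
Equilibrium anomaly ΔT_eq = F / λ = 93.0 / 8.49 = 11.0 K.
t = 18.8 weeks = 1.14×10^7 s, so t/τ = 1.93.
ΔT(t) = ΔT_eq (1 − e^(−t/τ)) = 11.0 × (1 − e^−1.93) = 9.37 K.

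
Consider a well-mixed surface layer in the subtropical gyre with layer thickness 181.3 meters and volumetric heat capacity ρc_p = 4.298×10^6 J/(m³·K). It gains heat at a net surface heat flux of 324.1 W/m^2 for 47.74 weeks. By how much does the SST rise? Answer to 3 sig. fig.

12.0 K

Areal heat capacity C = ρc_p × D = 4.298×10^6 × 181.3 = 7.79×10^8 J/(m^2 K).
Net heat input Q = F Δt = 324.1 × (47.74 weeks × 6.048×10^5 s/week) = 9.36×10^9 J/m².
ΔT = Q / C = 9.36×10^9 / 7.79×10^8 = 12.0 K.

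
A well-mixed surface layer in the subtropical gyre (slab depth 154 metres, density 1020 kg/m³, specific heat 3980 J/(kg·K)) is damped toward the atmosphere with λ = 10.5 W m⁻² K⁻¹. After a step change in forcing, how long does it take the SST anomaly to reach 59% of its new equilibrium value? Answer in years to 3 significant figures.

Areal heat capacity C = ρ c_p D = 1020 × 3980 × 154 = 6.25×10^8 J/(m²·K).
τ = C / λ = 6.25×10^8 / 10.5 = 5.95×10^7 s.
Fraction reached: 1 − e^(−t/τ) = 0.59 ⇒ t = −τ ln(1 − 0.59) = τ × 0.892.
t = 5.31×10^7 s = 1.68 years.

1.68 years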